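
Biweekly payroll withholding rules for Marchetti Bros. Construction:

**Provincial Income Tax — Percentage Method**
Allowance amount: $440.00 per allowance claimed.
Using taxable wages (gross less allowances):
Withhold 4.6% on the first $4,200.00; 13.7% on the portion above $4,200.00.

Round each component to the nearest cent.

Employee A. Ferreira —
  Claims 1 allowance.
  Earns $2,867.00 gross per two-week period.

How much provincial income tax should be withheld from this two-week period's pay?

Provincial Income Tax: taxable = $2,867.00 − 1×$440.00 = $2,427.00
  4.6% × $2,427.00 = $111.64

$111.64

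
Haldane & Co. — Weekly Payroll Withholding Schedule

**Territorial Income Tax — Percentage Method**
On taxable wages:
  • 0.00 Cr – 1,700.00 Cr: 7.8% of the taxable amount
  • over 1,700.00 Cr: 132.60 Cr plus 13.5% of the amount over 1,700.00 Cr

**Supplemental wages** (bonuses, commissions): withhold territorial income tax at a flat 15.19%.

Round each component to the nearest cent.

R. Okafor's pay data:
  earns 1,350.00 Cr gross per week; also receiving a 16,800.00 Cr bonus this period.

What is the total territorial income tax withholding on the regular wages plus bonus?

Territorial Income Tax: taxable = 1,350.00 Cr
  7.8% × 1,350.00 Cr = 105.30 Cr
Supplemental (15.19% flat on bonus): 15.19% × 16,800.00 Cr = 2,551.92 Cr
Total territorial income tax: 105.30 Cr + 2,551.92 Cr = 2,657.22 Cr

2,657.22 Cr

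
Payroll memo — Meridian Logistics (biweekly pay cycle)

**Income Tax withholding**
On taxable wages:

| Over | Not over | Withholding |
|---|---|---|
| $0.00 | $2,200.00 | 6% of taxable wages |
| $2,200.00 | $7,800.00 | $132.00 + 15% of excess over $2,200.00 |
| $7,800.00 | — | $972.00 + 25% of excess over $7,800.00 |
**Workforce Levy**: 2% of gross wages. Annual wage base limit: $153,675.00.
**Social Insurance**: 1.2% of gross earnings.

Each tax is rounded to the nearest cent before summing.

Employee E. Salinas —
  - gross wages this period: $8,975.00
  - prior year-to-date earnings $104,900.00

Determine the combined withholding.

Income Tax: taxable = $8,975.00
  $972.00 + 25% × ($8,975.00 − $7,800.00) = $972.00 + 25% × $1,175.00 = $1,265.75
Workforce Levy: 2% × $8,975.00 = $179.50
Social Insurance: 1.2% × $8,975.00 = $107.70
Total: $1,265.75 + $179.50 + $107.70 = $1,552.95

$1,552.95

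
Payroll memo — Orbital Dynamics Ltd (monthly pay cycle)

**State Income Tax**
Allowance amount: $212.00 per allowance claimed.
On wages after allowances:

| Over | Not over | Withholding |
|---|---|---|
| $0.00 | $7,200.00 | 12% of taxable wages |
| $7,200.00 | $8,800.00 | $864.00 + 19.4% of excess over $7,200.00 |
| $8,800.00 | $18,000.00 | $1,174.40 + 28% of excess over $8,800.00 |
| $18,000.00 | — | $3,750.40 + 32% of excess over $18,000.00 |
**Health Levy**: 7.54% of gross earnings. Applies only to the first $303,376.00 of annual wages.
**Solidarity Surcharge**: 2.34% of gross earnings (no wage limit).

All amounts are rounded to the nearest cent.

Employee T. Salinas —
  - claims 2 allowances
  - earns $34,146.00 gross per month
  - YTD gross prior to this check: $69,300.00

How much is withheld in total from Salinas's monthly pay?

State Income Tax: taxable = $34,146.00 − 2×$212.00 = $33,722.00
  $3,750.40 + 32% × ($33,722.00 − $18,000.00) = $3,750.40 + 32% × $15,722.00 = $8,781.44
Health Levy: 7.54% × $34,146.00 = $2,574.61
Solidarity Surcharge: 2.34% × $34,146.00 = $799.02
Total: $8,781.44 + $2,574.61 + $799.02 = $12,155.07

$12,155.07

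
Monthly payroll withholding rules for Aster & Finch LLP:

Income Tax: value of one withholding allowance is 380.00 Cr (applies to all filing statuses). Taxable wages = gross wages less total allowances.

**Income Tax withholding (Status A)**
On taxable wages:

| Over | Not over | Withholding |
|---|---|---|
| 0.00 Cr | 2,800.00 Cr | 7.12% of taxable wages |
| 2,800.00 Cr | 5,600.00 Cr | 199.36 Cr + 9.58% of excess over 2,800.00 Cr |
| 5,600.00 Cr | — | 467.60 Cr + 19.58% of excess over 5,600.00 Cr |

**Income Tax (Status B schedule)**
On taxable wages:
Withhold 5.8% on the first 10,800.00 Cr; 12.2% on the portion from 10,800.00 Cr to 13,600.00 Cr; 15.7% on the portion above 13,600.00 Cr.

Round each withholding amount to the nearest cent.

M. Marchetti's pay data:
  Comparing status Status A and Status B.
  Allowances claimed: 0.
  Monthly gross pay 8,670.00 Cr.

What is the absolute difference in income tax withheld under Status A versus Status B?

565.85 Cr

Income Tax (Status A): taxable = 8,670.00 Cr
  467.60 Cr + 19.58% × (8,670.00 Cr − 5,600.00 Cr) = 467.60 Cr + 19.58% × 3,070.00 Cr = 1,068.71 Cr
Income Tax (Status B): taxable = 8,670.00 Cr
  5.8% × 8,670.00 Cr = 502.86 Cr
Difference: |1,068.71 Cr − 502.86 Cr| = 565.85 Cr (higher under Status A)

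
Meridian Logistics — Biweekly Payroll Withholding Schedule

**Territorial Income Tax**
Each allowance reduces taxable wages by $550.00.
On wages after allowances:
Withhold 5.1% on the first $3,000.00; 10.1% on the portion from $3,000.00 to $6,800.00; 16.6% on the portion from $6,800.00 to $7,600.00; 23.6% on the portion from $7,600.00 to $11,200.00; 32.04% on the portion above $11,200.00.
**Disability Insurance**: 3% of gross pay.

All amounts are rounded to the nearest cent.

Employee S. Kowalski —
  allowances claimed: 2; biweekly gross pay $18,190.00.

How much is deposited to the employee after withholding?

Territorial Income Tax: taxable = $18,190.00 − 2×$550.00 = $17,090.00
  $1,519.20 + 32.04% × ($17,090.00 − $11,200.00) = $1,519.20 + 32.04% × $5,890.00 = $3,406.36
Disability Insurance: 3% × $18,190.00 = $545.70
Total withheld: $3,406.36 + $545.70 = $3,952.06
Net pay: $18,190.00 − $3,952.06 = $14,237.94

$14,237.94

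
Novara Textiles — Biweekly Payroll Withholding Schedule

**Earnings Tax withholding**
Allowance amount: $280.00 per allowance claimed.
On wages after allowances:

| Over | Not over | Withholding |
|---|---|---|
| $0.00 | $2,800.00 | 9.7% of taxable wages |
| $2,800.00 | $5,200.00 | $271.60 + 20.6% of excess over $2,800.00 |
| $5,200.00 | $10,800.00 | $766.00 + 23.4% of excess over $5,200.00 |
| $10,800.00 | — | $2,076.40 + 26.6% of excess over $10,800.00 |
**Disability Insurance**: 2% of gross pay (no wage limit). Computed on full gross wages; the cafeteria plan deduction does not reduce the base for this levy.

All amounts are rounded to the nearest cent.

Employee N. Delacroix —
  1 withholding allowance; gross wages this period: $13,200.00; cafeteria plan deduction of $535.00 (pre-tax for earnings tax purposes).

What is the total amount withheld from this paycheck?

Earnings Tax: taxable = $13,200.00 − $535.00 − 1×$280.00 = $12,385.00
  $2,076.40 + 26.6% × ($12,385.00 − $10,800.00) = $2,076.40 + 26.6% × $1,585.00 = $2,498.01
Disability Insurance: 2% × $13,200.00 = $264.00
Total: $2,498.01 + $264.00 = $2,762.01

$2,762.01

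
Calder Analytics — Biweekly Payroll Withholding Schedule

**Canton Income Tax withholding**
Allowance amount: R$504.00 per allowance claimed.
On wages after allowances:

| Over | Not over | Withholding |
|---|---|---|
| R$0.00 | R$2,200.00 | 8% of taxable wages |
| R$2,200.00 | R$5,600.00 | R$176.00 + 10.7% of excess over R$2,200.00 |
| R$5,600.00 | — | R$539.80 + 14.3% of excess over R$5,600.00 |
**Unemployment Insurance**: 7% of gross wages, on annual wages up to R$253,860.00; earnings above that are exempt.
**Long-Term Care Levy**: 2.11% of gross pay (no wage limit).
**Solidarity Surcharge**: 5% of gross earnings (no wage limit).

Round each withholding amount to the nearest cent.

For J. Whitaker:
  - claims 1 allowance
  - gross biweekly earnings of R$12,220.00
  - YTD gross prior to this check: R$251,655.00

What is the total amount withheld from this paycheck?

R$2,437.58

Canton Income Tax: taxable = R$12,220.00 − 1×R$504.00 = R$11,716.00
  R$539.80 + 14.3% × (R$11,716.00 − R$5,600.00) = R$539.80 + 14.3% × R$6,116.00 = R$1,414.39
Unemployment Insurance: cap R$253,860.00 − YTD R$251,655.00 = R$2,205.00 subject; 7% × R$2,205.00 = R$154.35
Long-Term Care Levy: 2.11% × R$12,220.00 = R$257.84
Solidarity Surcharge: 5% × R$12,220.00 = R$611.00
Total: R$1,414.39 + R$154.35 + R$257.84 + R$611.00 = R$2,437.58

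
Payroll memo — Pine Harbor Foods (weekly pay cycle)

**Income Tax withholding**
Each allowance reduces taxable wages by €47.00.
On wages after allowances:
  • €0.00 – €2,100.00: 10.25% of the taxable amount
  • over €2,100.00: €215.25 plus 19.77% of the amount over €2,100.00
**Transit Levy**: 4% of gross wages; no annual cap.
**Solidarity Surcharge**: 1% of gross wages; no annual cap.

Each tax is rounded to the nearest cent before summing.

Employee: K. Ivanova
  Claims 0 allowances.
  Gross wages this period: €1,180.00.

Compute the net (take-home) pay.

Income Tax: taxable = €1,180.00
  10.25% × €1,180.00 = €120.95
Transit Levy: 4% × €1,180.00 = €47.20
Solidarity Surcharge: 1% × €1,180.00 = €11.80
Total withheld: €120.95 + €47.20 + €11.80 = €179.95
Net pay: €1,180.00 − €179.95 = €1,000.05

€1,000.05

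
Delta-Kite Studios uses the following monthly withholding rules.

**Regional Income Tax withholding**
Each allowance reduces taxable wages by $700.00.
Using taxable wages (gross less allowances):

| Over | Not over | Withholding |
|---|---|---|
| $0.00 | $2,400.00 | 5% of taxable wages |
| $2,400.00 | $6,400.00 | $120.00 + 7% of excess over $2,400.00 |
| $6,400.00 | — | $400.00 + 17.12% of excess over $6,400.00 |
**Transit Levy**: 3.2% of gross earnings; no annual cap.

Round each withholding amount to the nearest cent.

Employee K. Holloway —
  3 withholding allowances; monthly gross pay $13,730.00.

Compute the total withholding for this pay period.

$1,734.74

Regional Income Tax: taxable = $13,730.00 − 3×$700.00 = $11,630.00
  $400.00 + 17.12% × ($11,630.00 − $6,400.00) = $400.00 + 17.12% × $5,230.00 = $1,295.38
Transit Levy: 3.2% × $13,730.00 = $439.36
Total: $1,295.38 + $439.36 = $1,734.74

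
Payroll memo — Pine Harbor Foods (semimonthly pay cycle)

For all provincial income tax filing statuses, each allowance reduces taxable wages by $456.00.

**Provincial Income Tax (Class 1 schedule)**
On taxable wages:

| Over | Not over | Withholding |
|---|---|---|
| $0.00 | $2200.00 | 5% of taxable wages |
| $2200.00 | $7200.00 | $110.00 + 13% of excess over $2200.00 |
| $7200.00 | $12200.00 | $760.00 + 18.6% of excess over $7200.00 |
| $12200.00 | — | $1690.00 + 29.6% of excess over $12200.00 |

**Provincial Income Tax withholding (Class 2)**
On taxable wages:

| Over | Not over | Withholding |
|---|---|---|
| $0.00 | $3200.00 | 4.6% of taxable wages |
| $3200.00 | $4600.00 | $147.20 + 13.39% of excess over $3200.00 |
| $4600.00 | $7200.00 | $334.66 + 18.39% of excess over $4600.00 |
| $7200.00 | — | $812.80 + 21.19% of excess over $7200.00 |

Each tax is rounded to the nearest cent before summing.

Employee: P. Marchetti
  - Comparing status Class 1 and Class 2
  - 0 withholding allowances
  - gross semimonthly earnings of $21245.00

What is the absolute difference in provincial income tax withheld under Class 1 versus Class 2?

Provincial Income Tax (Class 1): taxable = $21245.00
  $1690.00 + 29.6% × ($21245.00 − $12200.00) = $1690.00 + 29.6% × $9045.00 = $4367.32
Provincial Income Tax (Class 2): taxable = $21245.00
  $812.80 + 21.19% × ($21245.00 − $7200.00) = $812.80 + 21.19% × $14045.00 = $3788.94
Difference: |$4367.32 − $3788.94| = $578.38 (higher under Class 1)

$578.38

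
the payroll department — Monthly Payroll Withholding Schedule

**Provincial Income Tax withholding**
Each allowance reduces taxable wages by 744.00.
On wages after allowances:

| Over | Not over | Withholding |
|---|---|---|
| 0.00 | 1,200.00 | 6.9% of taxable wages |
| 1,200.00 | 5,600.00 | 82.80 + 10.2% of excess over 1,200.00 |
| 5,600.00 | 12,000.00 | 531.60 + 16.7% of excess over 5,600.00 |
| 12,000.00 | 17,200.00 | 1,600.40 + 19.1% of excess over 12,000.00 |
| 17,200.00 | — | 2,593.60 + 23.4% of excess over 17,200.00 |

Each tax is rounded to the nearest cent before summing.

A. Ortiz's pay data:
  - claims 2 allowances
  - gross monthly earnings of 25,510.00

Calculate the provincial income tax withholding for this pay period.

Provincial Income Tax: taxable = 25,510.00 − 2×744.00 = 24,022.00
  2,593.60 + 23.4% × (24,022.00 − 17,200.00) = 2,593.60 + 23.4% × 6,822.00 = 4,189.95

4,189.95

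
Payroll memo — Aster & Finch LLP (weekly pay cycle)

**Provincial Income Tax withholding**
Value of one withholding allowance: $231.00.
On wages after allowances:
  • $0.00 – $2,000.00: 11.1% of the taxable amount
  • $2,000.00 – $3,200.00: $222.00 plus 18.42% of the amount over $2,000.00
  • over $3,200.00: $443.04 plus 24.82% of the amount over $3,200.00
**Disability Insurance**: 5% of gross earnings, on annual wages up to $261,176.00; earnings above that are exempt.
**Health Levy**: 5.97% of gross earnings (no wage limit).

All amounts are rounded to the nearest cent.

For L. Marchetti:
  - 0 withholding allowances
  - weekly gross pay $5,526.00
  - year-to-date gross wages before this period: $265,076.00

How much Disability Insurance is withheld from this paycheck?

$0.00

Disability Insurance: YTD $265,076.00 ≥ cap $261,176.00 → $0.00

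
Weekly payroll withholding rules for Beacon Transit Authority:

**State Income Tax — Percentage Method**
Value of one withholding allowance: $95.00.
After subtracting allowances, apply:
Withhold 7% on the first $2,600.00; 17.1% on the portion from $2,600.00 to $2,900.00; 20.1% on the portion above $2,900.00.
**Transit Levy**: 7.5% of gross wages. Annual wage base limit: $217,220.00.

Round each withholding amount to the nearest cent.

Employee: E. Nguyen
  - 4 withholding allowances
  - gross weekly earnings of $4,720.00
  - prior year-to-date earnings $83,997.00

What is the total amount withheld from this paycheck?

State Income Tax: taxable = $4,720.00 − 4×$95.00 = $4,340.00
  $233.30 + 20.1% × ($4,340.00 − $2,900.00) = $233.30 + 20.1% × $1,440.00 = $522.74
Transit Levy: 7.5% × $4,720.00 = $354.00
Total: $522.74 + $354.00 = $876.74

$876.74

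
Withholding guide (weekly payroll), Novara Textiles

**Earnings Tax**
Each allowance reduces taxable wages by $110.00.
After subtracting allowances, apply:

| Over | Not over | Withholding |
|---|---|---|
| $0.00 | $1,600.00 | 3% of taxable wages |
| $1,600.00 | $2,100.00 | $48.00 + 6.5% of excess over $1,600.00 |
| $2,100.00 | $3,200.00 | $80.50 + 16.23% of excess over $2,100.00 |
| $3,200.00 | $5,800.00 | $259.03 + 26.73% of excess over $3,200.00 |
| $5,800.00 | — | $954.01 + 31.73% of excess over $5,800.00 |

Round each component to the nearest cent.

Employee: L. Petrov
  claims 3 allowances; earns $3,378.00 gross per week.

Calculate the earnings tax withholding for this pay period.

$234.36

Earnings Tax: taxable = $3,378.00 − 3×$110.00 = $3,048.00
  $80.50 + 16.23% × ($3,048.00 − $2,100.00) = $80.50 + 16.23% × $948.00 = $234.36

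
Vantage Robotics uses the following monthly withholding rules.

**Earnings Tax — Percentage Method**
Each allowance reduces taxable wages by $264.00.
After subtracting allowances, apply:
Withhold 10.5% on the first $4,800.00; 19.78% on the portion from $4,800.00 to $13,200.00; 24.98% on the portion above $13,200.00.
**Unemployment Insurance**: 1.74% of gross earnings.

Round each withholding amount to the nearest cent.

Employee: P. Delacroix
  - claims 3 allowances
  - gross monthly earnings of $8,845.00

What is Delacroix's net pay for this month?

Earnings Tax: taxable = $8,845.00 − 3×$264.00 = $8,053.00
  $504.00 + 19.78% × ($8,053.00 − $4,800.00) = $504.00 + 19.78% × $3,253.00 = $1,147.44
Unemployment Insurance: 1.74% × $8,845.00 = $153.90
Total withheld: $1,147.44 + $153.90 = $1,301.34
Net pay: $8,845.00 − $1,301.34 = $7,543.66

$7,543.66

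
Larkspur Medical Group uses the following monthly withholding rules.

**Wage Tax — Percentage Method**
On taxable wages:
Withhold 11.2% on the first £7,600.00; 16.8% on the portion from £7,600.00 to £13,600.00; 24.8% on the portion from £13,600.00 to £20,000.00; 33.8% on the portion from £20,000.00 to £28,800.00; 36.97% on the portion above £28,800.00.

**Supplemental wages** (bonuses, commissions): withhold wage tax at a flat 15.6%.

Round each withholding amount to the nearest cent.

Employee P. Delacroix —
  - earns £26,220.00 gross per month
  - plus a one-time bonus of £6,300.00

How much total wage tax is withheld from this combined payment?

£6,531.56

Wage Tax: taxable = £26,220.00
  £3,446.40 + 33.8% × (£26,220.00 − £20,000.00) = £3,446.40 + 33.8% × £6,220.00 = £5,548.76
Supplemental (15.6% flat on bonus): 15.6% × £6,300.00 = £982.80
Total wage tax: £5,548.76 + £982.80 = £6,531.56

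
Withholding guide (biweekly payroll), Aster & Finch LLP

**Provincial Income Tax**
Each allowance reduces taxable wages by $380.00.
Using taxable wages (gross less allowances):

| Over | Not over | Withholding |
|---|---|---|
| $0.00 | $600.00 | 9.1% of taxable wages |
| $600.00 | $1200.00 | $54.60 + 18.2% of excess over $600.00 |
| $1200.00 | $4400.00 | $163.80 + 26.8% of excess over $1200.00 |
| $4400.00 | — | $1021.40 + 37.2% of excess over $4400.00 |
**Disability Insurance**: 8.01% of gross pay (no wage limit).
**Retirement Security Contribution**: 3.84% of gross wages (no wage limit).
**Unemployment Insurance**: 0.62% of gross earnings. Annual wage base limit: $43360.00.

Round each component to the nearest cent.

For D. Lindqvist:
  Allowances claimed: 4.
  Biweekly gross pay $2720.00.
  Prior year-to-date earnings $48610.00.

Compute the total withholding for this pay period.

$486.12

Provincial Income Tax: taxable = $2720.00 − 4×$380.00 = $1200.00
  $54.60 + 18.2% × ($1200.00 − $600.00) = $54.60 + 18.2% × $600.00 = $163.80
Disability Insurance: 8.01% × $2720.00 = $217.87
Retirement Security Contribution: 3.84% × $2720.00 = $104.45
Unemployment Insurance: YTD $48610.00 ≥ cap $43360.00 → $0.00
Total: $163.80 + $217.87 + $104.45 + $0.00 = $486.12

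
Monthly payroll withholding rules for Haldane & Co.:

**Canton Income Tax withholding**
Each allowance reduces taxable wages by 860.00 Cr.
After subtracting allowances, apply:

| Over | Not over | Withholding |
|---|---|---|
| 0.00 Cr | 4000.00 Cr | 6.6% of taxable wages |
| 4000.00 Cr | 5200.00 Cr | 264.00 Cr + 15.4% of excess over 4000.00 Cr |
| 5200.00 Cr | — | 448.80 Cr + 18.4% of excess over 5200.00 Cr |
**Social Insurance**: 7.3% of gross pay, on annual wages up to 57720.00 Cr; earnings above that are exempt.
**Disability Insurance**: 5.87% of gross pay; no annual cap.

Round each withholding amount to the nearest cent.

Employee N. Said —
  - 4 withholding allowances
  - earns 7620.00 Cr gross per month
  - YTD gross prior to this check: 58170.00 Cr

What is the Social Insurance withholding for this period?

0.00 Cr

Social Insurance: YTD 58170.00 Cr ≥ cap 57720.00 Cr → 0.00 Cr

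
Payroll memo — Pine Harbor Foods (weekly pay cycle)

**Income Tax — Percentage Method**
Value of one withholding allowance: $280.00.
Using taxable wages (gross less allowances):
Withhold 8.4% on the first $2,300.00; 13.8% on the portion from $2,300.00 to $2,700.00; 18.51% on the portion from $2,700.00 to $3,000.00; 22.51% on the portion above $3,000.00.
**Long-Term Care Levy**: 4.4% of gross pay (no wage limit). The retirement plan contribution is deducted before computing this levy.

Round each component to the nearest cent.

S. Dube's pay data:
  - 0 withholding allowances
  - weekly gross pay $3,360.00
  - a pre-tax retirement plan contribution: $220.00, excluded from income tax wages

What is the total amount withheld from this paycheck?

$473.60

Income Tax: taxable = $3,360.00 − $220.00 = $3,140.00
  $303.93 + 22.51% × ($3,140.00 − $3,000.00) = $303.93 + 22.51% × $140.00 = $335.44
Long-Term Care Levy: 4.4% × $3,140.00 = $138.16
Total: $335.44 + $138.16 = $473.60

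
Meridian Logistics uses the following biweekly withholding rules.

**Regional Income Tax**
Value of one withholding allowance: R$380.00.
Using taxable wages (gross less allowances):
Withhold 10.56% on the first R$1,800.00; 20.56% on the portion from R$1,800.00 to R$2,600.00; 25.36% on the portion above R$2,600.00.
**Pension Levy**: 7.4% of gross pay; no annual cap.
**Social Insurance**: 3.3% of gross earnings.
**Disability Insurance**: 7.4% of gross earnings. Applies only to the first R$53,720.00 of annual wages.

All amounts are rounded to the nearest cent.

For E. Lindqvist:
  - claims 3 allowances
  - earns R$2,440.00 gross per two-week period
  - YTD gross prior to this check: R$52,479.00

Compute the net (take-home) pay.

Regional Income Tax: taxable = R$2,440.00 − 3×R$380.00 = R$1,300.00
  10.56% × R$1,300.00 = R$137.28
Pension Levy: 7.4% × R$2,440.00 = R$180.56
Social Insurance: 3.3% × R$2,440.00 = R$80.52
Disability Insurance: cap R$53,720.00 − YTD R$52,479.00 = R$1,241.00 subject; 7.4% × R$1,241.00 = R$91.83
Total withheld: R$137.28 + R$180.56 + R$80.52 + R$91.83 = R$490.19
Net pay: R$2,440.00 − R$490.19 = R$1,949.81

R$1,949.81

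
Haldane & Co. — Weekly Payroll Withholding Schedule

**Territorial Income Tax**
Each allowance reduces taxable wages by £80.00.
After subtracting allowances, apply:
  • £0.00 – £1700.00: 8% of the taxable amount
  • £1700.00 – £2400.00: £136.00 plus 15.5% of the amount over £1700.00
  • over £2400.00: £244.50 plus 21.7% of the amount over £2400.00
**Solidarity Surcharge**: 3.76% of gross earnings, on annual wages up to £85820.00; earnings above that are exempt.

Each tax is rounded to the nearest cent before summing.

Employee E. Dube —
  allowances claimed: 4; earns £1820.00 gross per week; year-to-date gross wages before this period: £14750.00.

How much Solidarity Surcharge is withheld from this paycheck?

Solidarity Surcharge: 3.76% × £1820.00 = £68.43

£68.43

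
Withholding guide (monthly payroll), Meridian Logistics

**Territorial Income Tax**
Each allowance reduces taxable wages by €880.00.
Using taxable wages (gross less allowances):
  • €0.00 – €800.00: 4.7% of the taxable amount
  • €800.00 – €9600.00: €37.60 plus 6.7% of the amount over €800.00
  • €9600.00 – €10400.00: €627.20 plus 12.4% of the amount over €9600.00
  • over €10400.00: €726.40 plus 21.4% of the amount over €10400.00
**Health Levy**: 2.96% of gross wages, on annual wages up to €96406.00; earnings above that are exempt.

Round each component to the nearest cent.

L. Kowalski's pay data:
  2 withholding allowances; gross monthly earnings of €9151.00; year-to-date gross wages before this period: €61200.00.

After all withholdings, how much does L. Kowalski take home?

Territorial Income Tax: taxable = €9151.00 − 2×€880.00 = €7391.00
  €37.60 + 6.7% × (€7391.00 − €800.00) = €37.60 + 6.7% × €6591.00 = €479.20
Health Levy: 2.96% × €9151.00 = €270.87
Total withheld: €479.20 + €270.87 = €750.07
Net pay: €9151.00 − €750.07 = €8400.93

€8400.93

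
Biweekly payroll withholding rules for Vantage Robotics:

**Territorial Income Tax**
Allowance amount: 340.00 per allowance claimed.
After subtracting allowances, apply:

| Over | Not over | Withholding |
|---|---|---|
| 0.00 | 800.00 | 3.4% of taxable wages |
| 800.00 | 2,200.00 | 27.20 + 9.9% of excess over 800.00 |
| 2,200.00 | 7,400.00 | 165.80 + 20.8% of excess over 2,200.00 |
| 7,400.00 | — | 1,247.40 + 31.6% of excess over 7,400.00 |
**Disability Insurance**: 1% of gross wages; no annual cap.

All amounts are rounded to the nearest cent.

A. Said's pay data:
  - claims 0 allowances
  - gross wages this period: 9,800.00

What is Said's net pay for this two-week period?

7,696.20

Territorial Income Tax: taxable = 9,800.00
  1,247.40 + 31.6% × (9,800.00 − 7,400.00) = 1,247.40 + 31.6% × 2,400.00 = 2,005.80
Disability Insurance: 1% × 9,800.00 = 98.00
Total withheld: 2,005.80 + 98.00 = 2,103.80
Net pay: 9,800.00 − 2,103.80 = 7,696.20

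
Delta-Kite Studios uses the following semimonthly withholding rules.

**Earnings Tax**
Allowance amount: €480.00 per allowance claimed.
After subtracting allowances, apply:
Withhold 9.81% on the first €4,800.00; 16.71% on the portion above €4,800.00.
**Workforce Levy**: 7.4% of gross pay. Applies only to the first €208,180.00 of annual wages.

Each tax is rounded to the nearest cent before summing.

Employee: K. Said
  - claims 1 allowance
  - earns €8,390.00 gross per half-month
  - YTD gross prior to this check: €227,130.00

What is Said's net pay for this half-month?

Earnings Tax: taxable = €8,390.00 − 1×€480.00 = €7,910.00
  €470.88 + 16.71% × (€7,910.00 − €4,800.00) = €470.88 + 16.71% × €3,110.00 = €990.56
Workforce Levy: YTD €227,130.00 ≥ cap €208,180.00 → €0.00
Total withheld: €990.56 + €0.00 = €990.56
Net pay: €8,390.00 − €990.56 = €7,399.44

€7,399.44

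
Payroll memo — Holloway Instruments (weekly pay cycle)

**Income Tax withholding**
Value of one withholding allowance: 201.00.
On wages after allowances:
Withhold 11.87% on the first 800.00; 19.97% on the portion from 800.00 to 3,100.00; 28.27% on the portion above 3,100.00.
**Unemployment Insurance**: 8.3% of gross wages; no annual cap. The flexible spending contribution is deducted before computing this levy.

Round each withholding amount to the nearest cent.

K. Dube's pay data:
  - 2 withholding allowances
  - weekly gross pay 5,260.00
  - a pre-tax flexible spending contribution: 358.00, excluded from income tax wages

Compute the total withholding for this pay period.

Income Tax: taxable = 5,260.00 − 358.00 − 2×201.00 = 4,500.00
  554.27 + 28.27% × (4,500.00 − 3,100.00) = 554.27 + 28.27% × 1,400.00 = 950.05
Unemployment Insurance: 8.3% × 4,902.00 = 406.87
Total: 950.05 + 406.87 = 1,356.92

1,356.92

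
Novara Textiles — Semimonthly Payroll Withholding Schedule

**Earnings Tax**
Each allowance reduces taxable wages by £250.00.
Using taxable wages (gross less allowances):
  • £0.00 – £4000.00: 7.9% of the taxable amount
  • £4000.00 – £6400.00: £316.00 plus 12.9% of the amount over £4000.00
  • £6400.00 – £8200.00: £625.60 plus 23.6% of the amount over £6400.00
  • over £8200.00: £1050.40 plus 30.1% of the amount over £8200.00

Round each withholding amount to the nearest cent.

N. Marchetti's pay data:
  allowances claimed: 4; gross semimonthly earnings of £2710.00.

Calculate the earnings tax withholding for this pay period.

Earnings Tax: taxable = £2710.00 − 4×£250.00 = £1710.00
  7.9% × £1710.00 = £135.09

£135.09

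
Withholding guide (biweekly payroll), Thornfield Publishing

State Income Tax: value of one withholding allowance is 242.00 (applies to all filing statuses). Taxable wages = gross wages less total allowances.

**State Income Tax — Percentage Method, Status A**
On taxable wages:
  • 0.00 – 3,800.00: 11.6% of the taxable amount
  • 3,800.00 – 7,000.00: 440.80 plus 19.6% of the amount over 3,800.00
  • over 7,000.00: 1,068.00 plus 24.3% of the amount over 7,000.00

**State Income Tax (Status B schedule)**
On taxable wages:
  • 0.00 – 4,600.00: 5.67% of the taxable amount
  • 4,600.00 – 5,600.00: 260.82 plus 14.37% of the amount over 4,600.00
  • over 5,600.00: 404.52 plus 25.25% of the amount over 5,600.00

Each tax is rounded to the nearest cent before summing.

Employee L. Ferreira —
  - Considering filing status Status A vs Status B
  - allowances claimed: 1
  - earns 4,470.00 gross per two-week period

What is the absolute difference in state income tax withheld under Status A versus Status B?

284.96

State Income Tax (Status A): taxable = 4,470.00 − 1×242.00 = 4,228.00
  440.80 + 19.6% × (4,228.00 − 3,800.00) = 440.80 + 19.6% × 428.00 = 524.69
State Income Tax (Status B): taxable = 4,470.00 − 1×242.00 = 4,228.00
  5.67% × 4,228.00 = 239.73
Difference: |524.69 − 239.73| = 284.96 (higher under Status A)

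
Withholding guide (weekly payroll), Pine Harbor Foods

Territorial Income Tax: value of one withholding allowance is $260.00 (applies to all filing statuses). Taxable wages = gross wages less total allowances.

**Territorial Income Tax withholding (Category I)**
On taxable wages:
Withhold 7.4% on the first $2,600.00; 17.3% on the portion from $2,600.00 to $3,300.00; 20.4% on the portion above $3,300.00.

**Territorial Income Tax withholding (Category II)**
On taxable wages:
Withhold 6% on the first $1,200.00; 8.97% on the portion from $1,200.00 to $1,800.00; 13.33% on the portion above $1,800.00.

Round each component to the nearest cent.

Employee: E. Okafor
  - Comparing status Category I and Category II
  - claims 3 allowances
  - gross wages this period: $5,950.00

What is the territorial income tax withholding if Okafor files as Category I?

Territorial Income Tax (Category I): taxable = $5,950.00 − 3×$260.00 = $5,170.00
  $313.50 + 20.4% × ($5,170.00 − $3,300.00) = $313.50 + 20.4% × $1,870.00 = $694.98

$694.98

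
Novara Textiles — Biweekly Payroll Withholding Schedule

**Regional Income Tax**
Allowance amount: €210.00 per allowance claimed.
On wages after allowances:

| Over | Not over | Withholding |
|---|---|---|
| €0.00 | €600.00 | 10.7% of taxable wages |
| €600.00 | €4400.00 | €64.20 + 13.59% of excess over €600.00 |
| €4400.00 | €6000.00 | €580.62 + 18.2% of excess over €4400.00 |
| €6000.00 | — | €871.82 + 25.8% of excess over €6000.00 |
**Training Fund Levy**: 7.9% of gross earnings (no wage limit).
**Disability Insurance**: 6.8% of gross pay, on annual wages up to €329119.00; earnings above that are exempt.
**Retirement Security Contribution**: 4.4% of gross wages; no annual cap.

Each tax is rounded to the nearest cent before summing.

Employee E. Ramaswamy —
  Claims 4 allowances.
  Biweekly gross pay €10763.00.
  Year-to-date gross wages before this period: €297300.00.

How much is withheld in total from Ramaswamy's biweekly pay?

€3939.68

Regional Income Tax: taxable = €10763.00 − 4×€210.00 = €9923.00
  €871.82 + 25.8% × (€9923.00 − €6000.00) = €871.82 + 25.8% × €3923.00 = €1883.95
Training Fund Levy: 7.9% × €10763.00 = €850.28
Disability Insurance: 6.8% × €10763.00 = €731.88
Retirement Security Contribution: 4.4% × €10763.00 = €473.57
Total: €1883.95 + €850.28 + €731.88 + €473.57 = €3939.68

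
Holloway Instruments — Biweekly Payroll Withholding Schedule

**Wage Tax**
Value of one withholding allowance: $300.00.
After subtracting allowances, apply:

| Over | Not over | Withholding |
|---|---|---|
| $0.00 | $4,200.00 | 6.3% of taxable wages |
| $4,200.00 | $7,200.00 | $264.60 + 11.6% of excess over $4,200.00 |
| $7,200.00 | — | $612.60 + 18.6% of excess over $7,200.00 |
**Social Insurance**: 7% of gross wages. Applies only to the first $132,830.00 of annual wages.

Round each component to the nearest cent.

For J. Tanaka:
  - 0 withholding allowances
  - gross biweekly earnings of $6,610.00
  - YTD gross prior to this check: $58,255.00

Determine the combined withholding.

$1,006.86

Wage Tax: taxable = $6,610.00
  $264.60 + 11.6% × ($6,610.00 − $4,200.00) = $264.60 + 11.6% × $2,410.00 = $544.16
Social Insurance: 7% × $6,610.00 = $462.70
Total: $544.16 + $462.70 = $1,006.86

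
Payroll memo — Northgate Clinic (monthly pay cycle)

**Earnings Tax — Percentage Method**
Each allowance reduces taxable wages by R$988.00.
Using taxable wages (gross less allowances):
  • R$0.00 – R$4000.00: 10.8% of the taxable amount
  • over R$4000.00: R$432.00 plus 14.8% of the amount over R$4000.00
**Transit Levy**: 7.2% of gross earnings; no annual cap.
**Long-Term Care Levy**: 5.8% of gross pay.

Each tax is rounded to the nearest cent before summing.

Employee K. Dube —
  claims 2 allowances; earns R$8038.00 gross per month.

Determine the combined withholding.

Earnings Tax: taxable = R$8038.00 − 2×R$988.00 = R$6062.00
  R$432.00 + 14.8% × (R$6062.00 − R$4000.00) = R$432.00 + 14.8% × R$2062.00 = R$737.18
Transit Levy: 7.2% × R$8038.00 = R$578.74
Long-Term Care Levy: 5.8% × R$8038.00 = R$466.20
Total: R$737.18 + R$578.74 + R$466.20 = R$1782.12

R$1782.12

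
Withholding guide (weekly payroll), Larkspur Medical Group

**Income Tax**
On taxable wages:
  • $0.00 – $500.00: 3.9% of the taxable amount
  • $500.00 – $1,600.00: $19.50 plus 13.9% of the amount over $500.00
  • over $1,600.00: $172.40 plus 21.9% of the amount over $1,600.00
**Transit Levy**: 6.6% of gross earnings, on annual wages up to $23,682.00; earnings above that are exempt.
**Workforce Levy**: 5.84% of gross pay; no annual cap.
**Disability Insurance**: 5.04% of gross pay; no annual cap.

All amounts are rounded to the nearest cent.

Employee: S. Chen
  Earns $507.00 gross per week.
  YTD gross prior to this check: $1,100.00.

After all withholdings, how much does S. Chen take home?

Income Tax: taxable = $507.00
  $19.50 + 13.9% × ($507.00 − $500.00) = $19.50 + 13.9% × $7.00 = $20.47
Transit Levy: 6.6% × $507.00 = $33.46
Workforce Levy: 5.84% × $507.00 = $29.61
Disability Insurance: 5.04% × $507.00 = $25.55
Total withheld: $20.47 + $33.46 + $29.61 + $25.55 = $109.09
Net pay: $507.00 − $109.09 = $397.91

$397.91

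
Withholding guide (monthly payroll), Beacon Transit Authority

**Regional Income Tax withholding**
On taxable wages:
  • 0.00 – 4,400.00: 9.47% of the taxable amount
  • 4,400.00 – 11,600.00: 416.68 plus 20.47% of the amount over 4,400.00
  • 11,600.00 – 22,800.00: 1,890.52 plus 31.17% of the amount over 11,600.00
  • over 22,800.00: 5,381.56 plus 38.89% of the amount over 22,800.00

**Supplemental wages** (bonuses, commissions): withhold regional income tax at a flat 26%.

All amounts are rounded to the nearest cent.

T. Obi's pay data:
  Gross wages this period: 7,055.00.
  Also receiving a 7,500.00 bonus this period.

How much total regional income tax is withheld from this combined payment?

2,910.16

Regional Income Tax: taxable = 7,055.00
  416.68 + 20.47% × (7,055.00 − 4,400.00) = 416.68 + 20.47% × 2,655.00 = 960.16
Supplemental (26% flat on bonus): 26% × 7,500.00 = 1,950.00
Total regional income tax: 960.16 + 1,950.00 = 2,910.16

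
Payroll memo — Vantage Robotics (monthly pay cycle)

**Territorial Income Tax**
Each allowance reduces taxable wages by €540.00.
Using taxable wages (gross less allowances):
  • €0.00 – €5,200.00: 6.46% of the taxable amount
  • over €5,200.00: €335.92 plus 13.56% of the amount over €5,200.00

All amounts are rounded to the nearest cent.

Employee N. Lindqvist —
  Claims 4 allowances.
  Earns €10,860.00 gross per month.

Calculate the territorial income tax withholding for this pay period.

€810.52

Territorial Income Tax: taxable = €10,860.00 − 4×€540.00 = €8,700.00
  €335.92 + 13.56% × (€8,700.00 − €5,200.00) = €335.92 + 13.56% × €3,500.00 = €810.52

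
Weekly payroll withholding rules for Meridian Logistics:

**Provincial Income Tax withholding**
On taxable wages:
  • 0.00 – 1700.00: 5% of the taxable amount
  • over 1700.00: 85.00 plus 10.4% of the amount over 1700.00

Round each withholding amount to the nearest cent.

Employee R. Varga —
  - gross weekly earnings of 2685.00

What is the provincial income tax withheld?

Provincial Income Tax: taxable = 2685.00
  85.00 + 10.4% × (2685.00 − 1700.00) = 85.00 + 10.4% × 985.00 = 187.44

187.44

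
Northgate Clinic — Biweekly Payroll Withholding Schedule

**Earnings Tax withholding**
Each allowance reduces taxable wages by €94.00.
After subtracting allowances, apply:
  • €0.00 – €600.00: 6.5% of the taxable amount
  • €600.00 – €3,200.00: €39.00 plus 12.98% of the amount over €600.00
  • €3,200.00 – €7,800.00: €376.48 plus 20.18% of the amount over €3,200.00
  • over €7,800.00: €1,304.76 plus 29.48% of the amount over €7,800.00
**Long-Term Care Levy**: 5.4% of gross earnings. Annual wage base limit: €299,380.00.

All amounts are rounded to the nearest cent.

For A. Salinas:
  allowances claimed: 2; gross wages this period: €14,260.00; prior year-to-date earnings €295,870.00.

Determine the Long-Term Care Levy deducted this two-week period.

€189.54

Long-Term Care Levy: cap €299,380.00 − YTD €295,870.00 = €3,510.00 subject; 5.4% × €3,510.00 = €189.54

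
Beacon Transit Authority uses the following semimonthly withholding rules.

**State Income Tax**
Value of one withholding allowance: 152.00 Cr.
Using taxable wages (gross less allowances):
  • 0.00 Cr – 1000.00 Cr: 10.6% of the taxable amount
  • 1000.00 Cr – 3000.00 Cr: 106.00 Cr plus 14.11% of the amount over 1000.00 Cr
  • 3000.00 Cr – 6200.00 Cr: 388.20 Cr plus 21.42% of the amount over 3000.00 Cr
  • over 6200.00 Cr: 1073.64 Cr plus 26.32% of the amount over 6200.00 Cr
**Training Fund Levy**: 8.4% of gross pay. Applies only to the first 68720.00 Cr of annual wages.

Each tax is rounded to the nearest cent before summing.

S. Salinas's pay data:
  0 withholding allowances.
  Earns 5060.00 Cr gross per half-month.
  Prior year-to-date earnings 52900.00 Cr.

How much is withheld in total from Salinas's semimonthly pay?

1254.49 Cr

State Income Tax: taxable = 5060.00 Cr
  388.20 Cr + 21.42% × (5060.00 Cr − 3000.00 Cr) = 388.20 Cr + 21.42% × 2060.00 Cr = 829.45 Cr
Training Fund Levy: 8.4% × 5060.00 Cr = 425.04 Cr
Total: 829.45 Cr + 425.04 Cr = 1254.49 Cr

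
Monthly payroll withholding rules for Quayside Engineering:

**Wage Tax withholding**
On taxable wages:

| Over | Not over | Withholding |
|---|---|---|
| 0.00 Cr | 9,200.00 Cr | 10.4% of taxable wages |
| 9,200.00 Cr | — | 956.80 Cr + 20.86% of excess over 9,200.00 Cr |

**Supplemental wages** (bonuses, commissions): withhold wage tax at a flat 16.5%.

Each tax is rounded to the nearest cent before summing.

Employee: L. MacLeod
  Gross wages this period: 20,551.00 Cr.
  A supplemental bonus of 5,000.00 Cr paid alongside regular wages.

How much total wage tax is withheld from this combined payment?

Wage Tax: taxable = 20,551.00 Cr
  956.80 Cr + 20.86% × (20,551.00 Cr − 9,200.00 Cr) = 956.80 Cr + 20.86% × 11,351.00 Cr = 3,324.62 Cr
Supplemental (16.5% flat on bonus): 16.5% × 5,000.00 Cr = 825.00 Cr
Total wage tax: 3,324.62 Cr + 825.00 Cr = 4,149.62 Cr

4,149.62 Cr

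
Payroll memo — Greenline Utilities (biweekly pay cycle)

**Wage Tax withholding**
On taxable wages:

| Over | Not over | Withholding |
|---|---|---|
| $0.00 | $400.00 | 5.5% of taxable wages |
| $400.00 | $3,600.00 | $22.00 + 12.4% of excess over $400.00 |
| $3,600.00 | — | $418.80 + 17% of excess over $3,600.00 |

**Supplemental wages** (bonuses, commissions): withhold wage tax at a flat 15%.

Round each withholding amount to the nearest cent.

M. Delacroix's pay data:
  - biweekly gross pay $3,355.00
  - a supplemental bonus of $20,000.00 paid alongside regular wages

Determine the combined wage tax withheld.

$3,388.42

Wage Tax: taxable = $3,355.00
  $22.00 + 12.4% × ($3,355.00 − $400.00) = $22.00 + 12.4% × $2,955.00 = $388.42
Supplemental (15% flat on bonus): 15% × $20,000.00 = $3,000.00
Total wage tax: $388.42 + $3,000.00 = $3,388.42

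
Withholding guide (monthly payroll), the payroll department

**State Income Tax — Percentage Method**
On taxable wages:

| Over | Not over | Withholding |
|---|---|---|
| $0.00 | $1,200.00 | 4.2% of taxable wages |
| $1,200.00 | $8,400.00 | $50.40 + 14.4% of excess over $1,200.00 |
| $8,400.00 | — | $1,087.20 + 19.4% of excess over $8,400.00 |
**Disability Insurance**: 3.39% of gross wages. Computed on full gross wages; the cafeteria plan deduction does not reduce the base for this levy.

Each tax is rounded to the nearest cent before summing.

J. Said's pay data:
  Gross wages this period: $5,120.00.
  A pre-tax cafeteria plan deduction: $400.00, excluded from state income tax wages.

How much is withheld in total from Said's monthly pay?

$730.85

State Income Tax: taxable = $5,120.00 − $400.00 = $4,720.00
  $50.40 + 14.4% × ($4,720.00 − $1,200.00) = $50.40 + 14.4% × $3,520.00 = $557.28
Disability Insurance: 3.39% × $5,120.00 = $173.57
Total: $557.28 + $173.57 = $730.85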